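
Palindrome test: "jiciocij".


Word: "jiciocij"
Reversed: "jicoicij"
Forward == Backward? jiciocij != jicoicij
Palindrome = No


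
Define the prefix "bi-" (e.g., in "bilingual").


Prefix: bi-
Example: bilingual = bi- + lingual
Meaning = two


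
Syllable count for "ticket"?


Word: "ticket"
Syllable breakdown: tick / et
Counting: 2 parts
= 2 syllables


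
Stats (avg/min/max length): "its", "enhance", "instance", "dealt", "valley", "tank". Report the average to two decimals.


Lengths: "its"=3, "enhance"=7, "instance"=8, "dealt"=5, "valley"=6, "tank"=4
Sum = 33, Count = 6
Average = 33/6 = 5.50
= avg=5.50, min=3, max=8


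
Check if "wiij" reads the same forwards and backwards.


Word: "wiij"
Reversed: "jiiw"
Forward == Backward? wiij != jiiw
Palindrome = No


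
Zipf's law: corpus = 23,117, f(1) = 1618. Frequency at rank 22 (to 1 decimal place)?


Zipf's law: f(r) = f(1) / r
f(1) = 1618
f(22) = 1618 / 22
= 73.5 occurrences


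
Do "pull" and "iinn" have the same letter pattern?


Pattern of "pull": [0, 1, 2, 2]
Pattern of "iinn": [0, 0, 1, 1]
Patterns do not match
Same pattern = No


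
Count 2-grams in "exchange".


Word: "exchange" (length 8)
Number of 2-grams = length - 2 + 1 = 8 - 2 + 1
= 7


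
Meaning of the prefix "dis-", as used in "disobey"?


Prefix: dis-
Example: disobey (dis- + obey)
Meaning = not / opposite


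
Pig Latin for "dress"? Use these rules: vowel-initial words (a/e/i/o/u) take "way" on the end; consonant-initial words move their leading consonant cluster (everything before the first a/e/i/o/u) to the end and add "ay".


Word: "dress"
Starts with consonant(s) → move to end, add 'ay'
Consonant cluster: "dr"
Pig Latin = "essdray"


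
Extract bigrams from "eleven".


Word: "eleven" (length 6)
Number of bigrams = 6 - 2 + 1 = 5
  Position 0: "el"
  Position 1: "le"
  Position 2: "ev"
  Position 3: "ve"
  Position 4: "en"
Bigrams = "el", "le", "ev", "ve", "en"


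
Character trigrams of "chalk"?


Word: "chalk" (length 5)
Number of trigrams = 5 - 3 + 1 = 3
  Position 0: "cha"
  Position 1: "hal"
  Position 2: "alk"
Trigrams = "cha", "hal", "alk"


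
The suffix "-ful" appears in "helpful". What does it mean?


Suffix: -ful
Example: helpful (help + -ful)
Meaning = full of


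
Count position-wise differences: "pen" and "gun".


Comparing character by character (same length = 3):
  Pos 0: 'p' vs 'g' !=
  Pos 1: 'e' vs 'u' !=
  Pos 2: 'n' vs 'n' =
Hamming distance = 2


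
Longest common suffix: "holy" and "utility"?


Word 1: "holy"
Word 2: "utility"
Comparing from end:
  Pos -1: 'y' == 'y'
  Pos -2: 'l' != 't' (stop)
LCS = "y" (length 1)


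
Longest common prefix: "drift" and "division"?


Word 1: "drift"
Word 2: "division"
Comparing from start:
  Pos 0: 'd' == 'd'
  Pos 1: 'r' != 'i' (stop)
LCP = "d" (length 1)


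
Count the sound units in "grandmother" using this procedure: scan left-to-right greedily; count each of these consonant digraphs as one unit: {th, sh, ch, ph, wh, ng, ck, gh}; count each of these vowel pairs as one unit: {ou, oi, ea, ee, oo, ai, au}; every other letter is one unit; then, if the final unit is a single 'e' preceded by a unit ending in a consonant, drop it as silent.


Word: "grandmother" (11 letters)
Left-to-right scan:
  (1) 'g' (letter)
  (2) 'r' (letter)
  (3) 'a' (letter)
  (4) 'n' (letter)
  (5) 'd' (letter)
  (6) 'm' (letter)
  (7) 'o' (letter)
  (8) 'th' (digraph)
  (9) 'e' (letter)
  (10) 'r' (letter)
Units from scan: 10
Sound units = 10 units


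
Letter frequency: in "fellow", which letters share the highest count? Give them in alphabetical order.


Word: "fellow"
Letter counts:
  'e': 1
  'f': 1
  'l': 2
  'o': 1
  'w': 1
Maximum count = 2
Most frequent = 'l' (2 times each)


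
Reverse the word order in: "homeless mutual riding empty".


Original: "homeless mutual riding empty"
Words (1..n): homeless | mutual | riding | empty
Reversed (n..1): empty | riding | mutual | homeless
Result = "empty riding mutual homeless"


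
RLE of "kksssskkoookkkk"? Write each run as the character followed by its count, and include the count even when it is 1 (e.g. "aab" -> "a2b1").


String: "kksssskkoookkkk"
Scanning for consecutive runs:
  'k' x 2
  's' x 4
  'k' x 2
  'o' x 3
  'k' x 4
RLE = "k2s4k2o3k4"


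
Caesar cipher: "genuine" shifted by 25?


Word: "genuine"
Shift: 25
Each letter → (letter + shift) mod 26:
  'g' (6) + 25 = 5 → 'f'
  'e' (4) + 25 = 3 → 'd'
  'n' (13) + 25 = 12 → 'm'
  'u' (20) + 25 = 19 → 't'
  'i' (8) + 25 = 7 → 'h'
  'n' (13) + 25 = 12 → 'm'
  'e' (4) + 25 = 3 → 'd'
Result = "fdmthmd"


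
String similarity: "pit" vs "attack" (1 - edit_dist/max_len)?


Word 1: "pit" (length 3)
Word 2: "attack" (length 6)
One optimal edit sequence:
  1. substitute 'p' -> 'a'  (+1)
  2. substitute 'i' -> 't'  (+1)
  3. keep 't'
  4. insert 'a'  (+1)
  5. insert 'c'  (+1)
  6. insert 'k'  (+1)
Edit distance = 5
Max length = max(3, 6) = 6
Similarity = 1 - 5/6
= 0.1667


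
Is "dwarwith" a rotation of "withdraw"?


Word: "withdraw", Candidate: "dwarwith"
Method: check if candidate is substring of word+word
"withdrawwithdraw" contains "dwarwith"? No
Is rotation = No


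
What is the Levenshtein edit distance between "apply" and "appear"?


Word 1: "apply" (length 5)
Word 2: "appear" (length 6)
One optimal edit sequence (insert/delete/substitute each cost 1):
  1. keep 'a'
  2. keep 'p'
  3. keep 'p'
  4. insert 'e'  (+1)
  5. substitute 'l' -> 'a'  (+1)
  6. substitute 'y' -> 'r'  (+1)
Total edit operations: 3
Edit distance = 3


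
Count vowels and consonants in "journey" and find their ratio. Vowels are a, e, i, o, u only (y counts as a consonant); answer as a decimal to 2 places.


Word: "journey"
Vowels (a,e,i,o,u): 3
Consonants: 4
Ratio = 3/4
= 0.75


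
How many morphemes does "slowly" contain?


Word: "slowly"
Morphemes: slow | -ly
Each morpheme carries meaning
= 2 morphemes


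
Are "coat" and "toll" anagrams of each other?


Word 1: "coat" → sorted: acot
Word 2: "toll" → sorted: llot
Same letters? acot != llot
Anagram = No


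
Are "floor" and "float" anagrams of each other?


Word 1: "floor" → sorted: floor
Word 2: "float" → sorted: aflot
Same letters? floor != aflot
Anagram = No


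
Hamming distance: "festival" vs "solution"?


Comparing character by character (same length = 8):
  Pos 0: 'f' vs 's' !=
  Pos 1: 'e' vs 'o' !=
  Pos 2: 's' vs 'l' !=
  Pos 3: 't' vs 'u' !=
  Pos 4: 'i' vs 't' !=
  Pos 5: 'v' vs 'i' !=
  Pos 6: 'a' vs 'o' !=
  Pos 7: 'l' vs 'n' !=
Hamming distance = 8


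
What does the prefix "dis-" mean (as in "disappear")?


Prefix: dis-
Example: disappear (dis- + appear)
Meaning = not / opposite


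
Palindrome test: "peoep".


Word: "peoep"
Reversed: "peoep"
Forward == Backward? peoep == peoep
Palindrome = Yes


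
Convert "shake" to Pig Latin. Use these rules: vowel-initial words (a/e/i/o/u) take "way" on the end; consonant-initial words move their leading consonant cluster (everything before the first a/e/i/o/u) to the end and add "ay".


Word: "shake"
Starts with consonant(s) → move to end, add 'ay'
Consonant cluster: "sh"
Pig Latin = "akeshay"


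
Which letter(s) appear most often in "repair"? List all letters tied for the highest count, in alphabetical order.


Word: "repair"
Letter counts:
  'a': 1
  'e': 1
  'i': 1
  'p': 1
  'r': 2
Maximum count = 2
Most frequent = 'r' (2 times each)


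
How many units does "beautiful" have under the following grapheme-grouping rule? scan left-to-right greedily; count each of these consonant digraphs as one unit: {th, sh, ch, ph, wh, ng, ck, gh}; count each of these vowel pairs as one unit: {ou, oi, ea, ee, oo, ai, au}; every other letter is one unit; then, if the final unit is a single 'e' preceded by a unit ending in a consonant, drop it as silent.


Word: "beautiful" (9 letters)
Left-to-right scan:
  1. 'b' (letter)
  2. 'ea' (vowel-pair)
  3. 'u' (letter)
  4. 't' (letter)
  5. 'i' (letter)
  6. 'f' (letter)
  7. 'u' (letter)
  8. 'l' (letter)
Units from scan: 8
Sound units = 8 units


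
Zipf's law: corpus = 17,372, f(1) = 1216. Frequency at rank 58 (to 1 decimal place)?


Zipf's law: f(r) = f(1) / r
f(1) = 1216
f(58) = 1216 / 58
= 21.0 occurrences


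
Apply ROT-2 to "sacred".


Word: "sacred"
Shift: 2
Each letter → (letter + shift) mod 26:
  's' (18) + 2 = 20 → 'u'
  'a' (0) + 2 = 2 → 'c'
  'c' (2) + 2 = 4 → 'e'
  'r' (17) + 2 = 19 → 't'
  'e' (4) + 2 = 6 → 'g'
  'd' (3) + 2 = 5 → 'f'
Result = "ucetgf"


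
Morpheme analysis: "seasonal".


Word: "seasonal"
Morphemes: season + -al
Each morpheme carries meaning
= 2 morphemes


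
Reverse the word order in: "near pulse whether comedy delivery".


Original: "near pulse whether comedy delivery"
Words (1..n): near | pulse | whether | comedy | delivery
Reversed (n..1): delivery | comedy | whether | pulse | near
Result = "delivery comedy whether pulse near"


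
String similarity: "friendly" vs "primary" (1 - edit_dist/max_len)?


Word 1: "friendly" (length 8)
Word 2: "primary" (length 7)
One optimal edit sequence:
  1. substitute 'f' -> 'p'  (+1)
  2. keep 'r'
  3. keep 'i'
  4. delete 'e'  (+1)
  5. substitute 'n' -> 'm'  (+1)
  6. substitute 'd' -> 'a'  (+1)
  7. substitute 'l' -> 'r'  (+1)
  8. keep 'y'
Edit distance = 5
Max length = max(8, 7) = 8
Similarity = 1 - 5/8
= 0.3750


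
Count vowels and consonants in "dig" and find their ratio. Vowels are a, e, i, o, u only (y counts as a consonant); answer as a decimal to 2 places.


Word: "dig"
Vowels (a,e,i,o,u): 1
Consonants: 2
Ratio = 1/2
= 0.50


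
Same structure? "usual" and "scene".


Pattern of "usual": [0, 1, 0, 2, 3]
Pattern of "scene": [0, 1, 2, 3, 2]
Patterns do not match
Same pattern = No


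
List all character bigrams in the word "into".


Word: "into" (length 4)
Number of bigrams = 4 - 2 + 1 = 3
  Position 0: "in"
  Position 1: "nt"
  Position 2: "to"
Bigrams = "in", "nt", "to"


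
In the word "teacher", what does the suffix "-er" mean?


Suffix: -er
As in: teacher -> teach + -er
Meaning = one who / more


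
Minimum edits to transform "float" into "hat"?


Word 1: "float" (length 5)
Word 2: "hat" (length 3)
One optimal edit sequence (insert/delete/substitute each cost 1):
  1. delete 'f'  (+1)
  2. delete 'l'  (+1)
  3. substitute 'o' -> 'h'  (+1)
  4. keep 'a'
  5. keep 't'
Total edit operations: 3
Edit distance = 3


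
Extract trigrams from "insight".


Word: "insight" (length 7)
Number of trigrams = 7 - 3 + 1 = 5
  Position 0: "ins"
  Position 1: "nsi"
  Position 2: "sig"
  Position 3: "igh"
  Position 4: "ght"
Trigrams = "ins", "nsi", "sig", "igh", "ght"


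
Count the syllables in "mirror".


Word: "mirror"
Syllable breakdown: mir · ror
Counting: 2 parts
= 2 syllables


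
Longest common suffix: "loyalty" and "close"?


Word 1: "loyalty"
Word 2: "close"
Comparing from end:
  Pos -1: 'y' != 'e' (stop)
LCS = "" (length 0)


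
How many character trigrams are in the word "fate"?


Word: "fate" (length 4)
Number of 3-grams = length - 3 + 1 = 4 - 3 + 1
= 2


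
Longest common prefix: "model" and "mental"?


Word 1: "model"
Word 2: "mental"
Comparing from start:
  Pos 0: 'm' == 'm'
  Pos 1: 'o' != 'e' (stop)
LCP = "m" (length 1)


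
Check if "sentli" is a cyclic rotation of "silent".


Word: "silent", Candidate: "sentli"
Method: check if candidate is substring of word+word
"silentsilent" contains "sentli"? No
Is rotation = No


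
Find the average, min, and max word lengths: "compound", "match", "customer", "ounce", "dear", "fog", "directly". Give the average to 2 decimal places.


Lengths: "compound"=8, "match"=5, "customer"=8, "ounce"=5, "dear"=4, "fog"=3, "directly"=8
Sum = 41, Count = 7
Average = 41/7 = 5.86
= avg=5.86, min=3, max=8


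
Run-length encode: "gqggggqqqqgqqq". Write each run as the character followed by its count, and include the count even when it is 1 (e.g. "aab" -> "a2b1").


String: "gqggggqqqqgqqq"
Scanning for consecutive runs:
  'g' x 1
  'q' x 1
  'g' x 4
  'q' x 4
  'g' x 1
  'q' x 3
RLE = "g1q1g4q4g1q3"


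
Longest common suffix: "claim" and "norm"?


Word 1: "claim"
Word 2: "norm"
Comparing from end:
  Pos -1: 'm' == 'm'
  Pos -2: 'i' != 'r' (stop)
LCS = "m" (length 1)


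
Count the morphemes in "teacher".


Word: "teacher"
Morphemes: teach | -er
Each morpheme carries meaning
= 2 morphemes


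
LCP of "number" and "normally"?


Word 1: "number"
Word 2: "normally"
Comparing from start:
  Pos 0: 'n' == 'n'
  Pos 1: 'u' != 'o' (stop)
LCP = "n" (length 1)


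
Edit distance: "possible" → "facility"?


Word 1: "possible" (length 8)
Word 2: "facility" (length 8)
One optimal edit sequence (insert/delete/substitute each cost 1):
  1. substitute 'p' -> 'f'  (+1)
  2. substitute 'o' -> 'a'  (+1)
  3. substitute 's' -> 'c'  (+1)
  4. substitute 's' -> 'i'  (+1)
  5. substitute 'i' -> 'l'  (+1)
  6. substitute 'b' -> 'i'  (+1)
  7. substitute 'l' -> 't'  (+1)
  8. substitute 'e' -> 'y'  (+1)
Total edit operations: 8
Edit distance = 8


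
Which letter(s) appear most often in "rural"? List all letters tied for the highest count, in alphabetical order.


Word: "rural"
Letter counts:
  'a': 1
  'l': 1
  'r': 2
  'u': 1
Maximum count = 2
Most frequent = 'r' (2 times each)


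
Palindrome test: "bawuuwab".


Word: "bawuuwab"
Reversed: "bawuuwab"
Forward == Backward? bawuuwab == bawuuwab
Palindrome = Yes


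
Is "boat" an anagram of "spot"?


Word 1: "spot" → sorted: opst
Word 2: "boat" → sorted: abot
Same letters? opst != abot
Anagram = No


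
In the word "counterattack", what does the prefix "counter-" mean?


Prefix: counter-
Example: counterattack = counter- + attack
Meaning = against / opposite


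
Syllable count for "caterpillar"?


Word: "caterpillar"
Syllable breakdown: cat / er / pil / lar
Counting: 4 parts
= 4 syllables


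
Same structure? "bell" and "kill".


Pattern of "bell": [0, 1, 2, 2]
Pattern of "kill": [0, 1, 2, 2]
Patterns match
Same pattern = Yes


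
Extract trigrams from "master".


Word: "master" (length 6)
Number of trigrams = 6 - 3 + 1 = 4
  Position 0: "mas"
  Position 1: "ast"
  Position 2: "ste"
  Position 3: "ter"
Trigrams = "mas", "ast", "ste", "ter"


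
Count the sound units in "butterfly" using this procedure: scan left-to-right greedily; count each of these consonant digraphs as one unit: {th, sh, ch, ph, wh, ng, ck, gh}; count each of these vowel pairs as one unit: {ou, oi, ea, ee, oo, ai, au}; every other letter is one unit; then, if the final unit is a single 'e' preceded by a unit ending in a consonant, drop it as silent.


Word: "butterfly" (9 letters)
Left-to-right scan:
  [1] 'b' (letter)
  [2] 'u' (letter)
  [3] 't' (letter)
  [4] 't' (letter)
  [5] 'e' (letter)
  [6] 'r' (letter)
  [7] 'f' (letter)
  [8] 'l' (letter)
  [9] 'y' (letter)
Units from scan: 9
Sound units = 9 units


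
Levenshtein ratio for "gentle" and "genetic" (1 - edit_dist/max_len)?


Word 1: "gentle" (length 6)
Word 2: "genetic" (length 7)
One optimal edit sequence:
  1. keep 'g'
  2. keep 'e'
  3. keep 'n'
  4. insert 'e'  (+1)
  5. keep 't'
  6. substitute 'l' -> 'i'  (+1)
  7. substitute 'e' -> 'c'  (+1)
Edit distance = 3
Max length = max(6, 7) = 7
Similarity = 1 - 3/7
= 0.5714


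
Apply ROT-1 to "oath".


Word: "oath"
Shift: 1
Each letter → (letter + shift) mod 26:
  'o' (14) + 1 = 15 → 'p'
  'a' (0) + 1 = 1 → 'b'
  't' (19) + 1 = 20 → 'u'
  'h' (7) + 1 = 8 → 'i'
Result = "pbui"


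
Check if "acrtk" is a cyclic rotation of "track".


Word: "track", Candidate: "acrtk"
Method: check if candidate is substring of word+word
"tracktrack" contains "acrtk"? No
Is rotation = No


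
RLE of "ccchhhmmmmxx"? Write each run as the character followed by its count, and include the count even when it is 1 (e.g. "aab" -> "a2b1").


String: "ccchhhmmmmxx"
Scanning for consecutive runs:
  'c' x 3
  'h' x 3
  'm' x 4
  'x' x 2
RLE = "c3h3m4x2"


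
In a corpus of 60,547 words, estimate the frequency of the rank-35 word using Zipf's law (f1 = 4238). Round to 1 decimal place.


Zipf's law: f(r) = f(1) / r
f(1) = 4238
f(35) = 4238 / 35
= 121.1 occurrences


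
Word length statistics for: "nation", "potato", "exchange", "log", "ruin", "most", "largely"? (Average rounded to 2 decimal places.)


Lengths: "nation"=6, "potato"=6, "exchange"=8, "log"=3, "ruin"=4, "most"=4, "largely"=7
Sum = 38, Count = 7
Average = 38/7 = 5.43
= avg=5.43, min=3, max=8


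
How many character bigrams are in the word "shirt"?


Word: "shirt" (length 5)
Number of 2-grams = length - 2 + 1 = 5 - 2 + 1
= 4


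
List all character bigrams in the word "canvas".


Word: "canvas" (length 6)
Number of bigrams = 6 - 2 + 1 = 5
  Position 0: "ca"
  Position 1: "an"
  Position 2: "nv"
  Position 3: "va"
  Position 4: "as"
Bigrams = "ca", "an", "nv", "va", "as"


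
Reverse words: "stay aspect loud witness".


Original: "stay aspect loud witness"
Words (1..n): stay | aspect | loud | witness
Reversed (n..1): witness | loud | aspect | stay
Result = "witness loud aspect stay"


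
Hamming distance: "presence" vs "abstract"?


Comparing character by character (same length = 8):
  Pos 0: 'p' vs 'a' !=
  Pos 1: 'r' vs 'b' !=
  Pos 2: 'e' vs 's' !=
  Pos 3: 's' vs 't' !=
  Pos 4: 'e' vs 'r' !=
  Pos 5: 'n' vs 'a' !=
  Pos 6: 'c' vs 'c' =
  Pos 7: 'e' vs 't' !=
Hamming distance = 7


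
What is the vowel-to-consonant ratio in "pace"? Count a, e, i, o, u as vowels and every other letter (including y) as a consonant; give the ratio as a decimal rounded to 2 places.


Word: "pace"
Vowels (a,e,i,o,u): 2
Consonants: 2
Ratio = 2/2
= 1.00


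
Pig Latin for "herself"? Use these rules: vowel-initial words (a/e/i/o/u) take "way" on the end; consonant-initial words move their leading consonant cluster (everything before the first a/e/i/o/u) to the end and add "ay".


Word: "herself"
Starts with consonant(s) → move to end, add 'ay'
Consonant cluster: "h"
Pig Latin = "erselfhay"


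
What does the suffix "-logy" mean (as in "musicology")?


Suffix: -logy
Example: musicology = music + -logy, with a spelling change
Meaning = study of


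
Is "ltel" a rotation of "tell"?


Word: "tell", Candidate: "ltel"
Method: check if candidate is substring of word+word
"telltell" contains "ltel"? Yes
Is rotation = Yes


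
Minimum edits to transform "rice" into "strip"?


Word 1: "rice" (length 4)
Word 2: "strip" (length 5)
One optimal edit sequence (insert/delete/substitute each cost 1):
  1. insert 's'  (+1)
  2. insert 't'  (+1)
  3. keep 'r'
  4. keep 'i'
  5. delete 'c'  (+1)
  6. substitute 'e' -> 'p'  (+1)
Total edit operations: 4
Edit distance = 4


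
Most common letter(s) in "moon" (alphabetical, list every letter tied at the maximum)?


Word: "moon"
Letter counts:
  'm': 1
  'n': 1
  'o': 2
Maximum count = 2
Most frequent = 'o' (2 times each)


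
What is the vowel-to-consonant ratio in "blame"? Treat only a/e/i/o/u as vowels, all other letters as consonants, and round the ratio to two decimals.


Word: "blame"
Vowels (a,e,i,o,u): 2
Consonants: 3
Ratio = 2/3
= 0.67


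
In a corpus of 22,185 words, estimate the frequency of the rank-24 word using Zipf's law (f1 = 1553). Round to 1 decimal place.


Zipf's law: f(r) = f(1) / r
f(1) = 1553
f(24) = 1553 / 24
= 64.7 occurrences


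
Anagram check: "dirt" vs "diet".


Word 1: "dirt" → sorted: dirt
Word 2: "diet" → sorted: deit
Same letters? dirt != deit
Anagram = No


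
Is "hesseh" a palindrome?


Word: "hesseh"
Reversed: "hesseh"
Forward == Backward? hesseh == hesseh
Palindrome = Yes


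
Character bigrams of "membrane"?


Word: "membrane" (length 8)
Number of bigrams = 8 - 2 + 1 = 7
  Position 0: "me"
  Position 1: "em"
  Position 2: "mb"
  Position 3: "br"
  Position 4: "ra"
  Position 5: "an"
  Position 6: "ne"
Bigrams = "me", "em", "mb", "br", "ra", "an", "ne"


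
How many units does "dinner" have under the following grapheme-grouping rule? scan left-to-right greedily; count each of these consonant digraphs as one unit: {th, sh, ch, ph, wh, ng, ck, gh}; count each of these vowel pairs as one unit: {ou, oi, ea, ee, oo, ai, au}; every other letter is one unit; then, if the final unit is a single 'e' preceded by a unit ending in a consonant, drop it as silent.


Word: "dinner" (6 letters)
Left-to-right scan:
  (1) 'd' (letter)
  (2) 'i' (letter)
  (3) 'n' (letter)
  (4) 'n' (letter)
  (5) 'e' (letter)
  (6) 'r' (letter)
Units from scan: 6
Sound units = 6 units


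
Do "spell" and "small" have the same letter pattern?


Pattern of "spell": [0, 1, 2, 3, 3]
Pattern of "small": [0, 1, 2, 3, 3]
Patterns match
Same pattern = Yes


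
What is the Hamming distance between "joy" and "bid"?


Comparing character by character (same length = 3):
  Pos 0: 'j' vs 'b' !=
  Pos 1: 'o' vs 'i' !=
  Pos 2: 'y' vs 'd' !=
Hamming distance = 3


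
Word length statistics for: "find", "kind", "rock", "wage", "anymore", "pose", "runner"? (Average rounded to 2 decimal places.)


Lengths: "find"=4, "kind"=4, "rock"=4, "wage"=4, "anymore"=7, "pose"=4, "runner"=6
Sum = 33, Count = 7
Average = 33/7 = 4.71
= avg=4.71, min=4, max=7


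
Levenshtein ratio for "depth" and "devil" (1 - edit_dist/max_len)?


Word 1: "depth" (length 5)
Word 2: "devil" (length 5)
One optimal edit sequence:
  1. keep 'd'
  2. keep 'e'
  3. substitute 'p' -> 'v'  (+1)
  4. substitute 't' -> 'i'  (+1)
  5. substitute 'h' -> 'l'  (+1)
Edit distance = 3
Max length = max(5, 5) = 5
Similarity = 1 - 3/5
= 0.4000


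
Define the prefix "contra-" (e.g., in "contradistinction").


Prefix: contra-
As in: contradistinction -> contra- + distinction
Meaning = against


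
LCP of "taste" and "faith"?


Word 1: "taste"
Word 2: "faith"
Comparing from start:
  Pos 0: 't' != 'f' (stop)
LCP = "" (length 0)


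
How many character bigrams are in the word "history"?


Word: "history" (length 7)
Number of 2-grams = length - 2 + 1 = 7 - 2 + 1
= 6


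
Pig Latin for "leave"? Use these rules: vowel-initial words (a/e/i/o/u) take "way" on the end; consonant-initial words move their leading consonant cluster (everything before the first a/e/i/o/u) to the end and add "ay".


Word: "leave"
Starts with consonant(s) → move to end, add 'ay'
Consonant cluster: "l"
Pig Latin = "eavelay"


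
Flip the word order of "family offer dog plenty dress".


Original: "family offer dog plenty dress"
Words (1..n): family | offer | dog | plenty | dress
Reversed (n..1): dress | plenty | dog | offer | family
Result = "dress plenty dog offer family"


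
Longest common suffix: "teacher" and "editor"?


Word 1: "teacher"
Word 2: "editor"
Comparing from end:
  Pos -1: 'r' == 'r'
  Pos -2: 'e' != 'o' (stop)
LCS = "r" (length 1)


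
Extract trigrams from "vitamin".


Word: "vitamin" (length 7)
Number of trigrams = 7 - 3 + 1 = 5
  Position 0: "vit"
  Position 1: "ita"
  Position 2: "tam"
  Position 3: "ami"
  Position 4: "min"
Trigrams = "vit", "ita", "tam", "ami", "min"


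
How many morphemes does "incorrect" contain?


Word: "incorrect"
Morphemes: in- | correct
Each morpheme carries meaning
= 2 morphemes


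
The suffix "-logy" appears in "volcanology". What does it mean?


Suffix: -logy
Example: volcanology = volcano + -logy
Meaning = study of


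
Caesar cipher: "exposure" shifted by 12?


Word: "exposure"
Shift: 12
Each letter → (letter + shift) mod 26:
  'e' (4) + 12 = 16 → 'q'
  'x' (23) + 12 = 9 → 'j'
  'p' (15) + 12 = 1 → 'b'
  'o' (14) + 12 = 0 → 'a'
  's' (18) + 12 = 4 → 'e'
  'u' (20) + 12 = 6 → 'g'
  'r' (17) + 12 = 3 → 'd'
  'e' (4) + 12 = 16 → 'q'
Result = "qjbaegdq"


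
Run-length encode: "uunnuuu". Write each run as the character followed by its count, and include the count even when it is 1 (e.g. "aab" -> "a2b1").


String: "uunnuuu"
Scanning for consecutive runs:
  'u' x 2
  'n' x 2
  'u' x 3
RLE = "u2n2u3"


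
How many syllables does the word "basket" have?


Word: "basket"
Syllable breakdown: bas · ket
Counting: 2 parts
= 2 syllables


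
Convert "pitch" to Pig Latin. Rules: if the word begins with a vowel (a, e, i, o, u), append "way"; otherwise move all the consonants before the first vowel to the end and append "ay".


Word: "pitch"
Starts with consonant(s) → move to end, add 'ay'
Consonant cluster: "p"
Pig Latin = "itchpay"


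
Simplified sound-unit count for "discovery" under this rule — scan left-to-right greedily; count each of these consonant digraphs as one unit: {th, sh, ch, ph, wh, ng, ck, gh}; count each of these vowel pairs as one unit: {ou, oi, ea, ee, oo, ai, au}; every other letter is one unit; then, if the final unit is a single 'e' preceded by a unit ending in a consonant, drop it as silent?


Word: "discovery" (9 letters)
Left-to-right scan:
  [1] 'd' (letter)
  [2] 'i' (letter)
  [3] 's' (letter)
  [4] 'c' (letter)
  [5] 'o' (letter)
  [6] 'v' (letter)
  [7] 'e' (letter)
  [8] 'r' (letter)
  [9] 'y' (letter)
Units from scan: 9
Sound units = 9 units


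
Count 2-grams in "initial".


Word: "initial" (length 7)
Number of 2-grams = length - 2 + 1 = 7 - 2 + 1
= 6


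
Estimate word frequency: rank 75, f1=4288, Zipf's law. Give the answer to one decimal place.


Zipf's law: f(r) = f(1) / r
f(1) = 4288
f(75) = 4288 / 75
= 57.2 occurrences


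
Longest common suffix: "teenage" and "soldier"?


Word 1: "teenage"
Word 2: "soldier"
Comparing from end:
  Pos -1: 'e' != 'r' (stop)
LCS = "" (length 0)


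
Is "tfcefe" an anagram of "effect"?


Word 1: "effect" → sorted: ceefft
Word 2: "tfcefe" → sorted: ceefft
Same letters? ceefft == ceefft
Anagram = Yes


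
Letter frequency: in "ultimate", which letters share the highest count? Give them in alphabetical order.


Word: "ultimate"
Letter counts:
  'a': 1
  'e': 1
  'i': 1
  'l': 1
  'm': 1
  't': 2
  'u': 1
Maximum count = 2
Most frequent = 't' (2 times each)


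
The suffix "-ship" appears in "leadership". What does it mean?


Suffix: -ship
Example: leadership = leader + -ship
Meaning = state / position


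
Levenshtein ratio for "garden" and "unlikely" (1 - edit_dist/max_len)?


Word 1: "garden" (length 6)
Word 2: "unlikely" (length 8)
One optimal edit sequence:
  1. insert 'u'  (+1)
  2. substitute 'g' -> 'n'  (+1)
  3. substitute 'a' -> 'l'  (+1)
  4. substitute 'r' -> 'i'  (+1)
  5. substitute 'd' -> 'k'  (+1)
  6. keep 'e'
  7. insert 'l'  (+1)
  8. substitute 'n' -> 'y'  (+1)
Edit distance = 7
Max length = max(6, 8) = 8
Similarity = 1 - 7/8
= 0.1250


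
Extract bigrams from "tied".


Word: "tied" (length 4)
Number of bigrams = 4 - 2 + 1 = 3
  Position 0: "ti"
  Position 1: "ie"
  Position 2: "ed"
Bigrams = "ti", "ie", "ed"


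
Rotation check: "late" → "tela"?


Word: "late", Candidate: "tela"
Method: check if candidate is substring of word+word
"latelate" contains "tela"? Yes
Is rotation = Yes


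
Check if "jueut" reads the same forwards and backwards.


Word: "jueut"
Reversed: "tueuj"
Forward == Backward? jueut != tueuj
Palindrome = No


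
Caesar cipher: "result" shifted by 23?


Word: "result"
Shift: 23
Each letter → (letter + shift) mod 26:
  'r' (17) + 23 = 14 → 'o'
  'e' (4) + 23 = 1 → 'b'
  's' (18) + 23 = 15 → 'p'
  'u' (20) + 23 = 17 → 'r'
  'l' (11) + 23 = 8 → 'i'
  't' (19) + 23 = 16 → 'q'
Result = "obpriq"


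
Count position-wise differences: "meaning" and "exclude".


Comparing character by character (same length = 7):
  Pos 0: 'm' vs 'e' !=
  Pos 1: 'e' vs 'x' !=
  Pos 2: 'a' vs 'c' !=
  Pos 3: 'n' vs 'l' !=
  Pos 4: 'i' vs 'u' !=
  Pos 5: 'n' vs 'd' !=
  Pos 6: 'g' vs 'e' !=
Hamming distance = 7


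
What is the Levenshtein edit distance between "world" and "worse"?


Word 1: "world" (length 5)
Word 2: "worse" (length 5)
One optimal edit sequence (insert/delete/substitute each cost 1):
  1. keep 'w'
  2. keep 'o'
  3. keep 'r'
  4. substitute 'l' -> 's'  (+1)
  5. substitute 'd' -> 'e'  (+1)
Total edit operations: 2
Edit distance = 2


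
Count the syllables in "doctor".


Word: "doctor"
Syllable breakdown: doc · tor
Counting: 2 parts
= 2 syllables


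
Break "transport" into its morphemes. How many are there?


Word: "transport"
Morphemes: trans- | port
Each morpheme carries meaning
= 2 morphemes


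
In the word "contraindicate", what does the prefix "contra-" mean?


Prefix: contra-
Example: contraindicate = contra- + indicate
Meaning = against


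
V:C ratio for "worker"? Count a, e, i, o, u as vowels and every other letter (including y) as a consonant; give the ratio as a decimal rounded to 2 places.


Word: "worker"
Vowels (a,e,i,o,u): 2
Consonants: 4
Ratio = 2/4
= 0.50


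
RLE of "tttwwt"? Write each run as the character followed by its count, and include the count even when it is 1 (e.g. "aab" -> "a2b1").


String: "tttwwt"
Scanning for consecutive runs:
  't' x 3
  'w' x 2
  't' x 1
RLE = "t3w2t1"


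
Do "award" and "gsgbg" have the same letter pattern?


Pattern of "award": [0, 1, 0, 2, 3]
Pattern of "gsgbg": [0, 1, 0, 2, 0]
Patterns do not match
Same pattern = No


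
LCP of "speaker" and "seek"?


Word 1: "speaker"
Word 2: "seek"
Comparing from start:
  Pos 0: 's' == 's'
  Pos 1: 'p' != 'e' (stop)
LCP = "s" (length 1)


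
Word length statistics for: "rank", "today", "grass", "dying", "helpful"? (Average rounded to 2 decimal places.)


Lengths: "rank"=4, "today"=5, "grass"=5, "dying"=5, "helpful"=7
Sum = 26, Count = 5
Average = 26/5 = 5.20
= avg=5.20, min=4, max=7


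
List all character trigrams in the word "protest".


Word: "protest" (length 7)
Number of trigrams = 7 - 3 + 1 = 5
  Position 0: "pro"
  Position 1: "rot"
  Position 2: "ote"
  Position 3: "tes"
  Position 4: "est"
Trigrams = "pro", "rot", "ote", "tes", "est"


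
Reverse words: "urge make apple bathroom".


Original: "urge make apple bathroom"
Words (1..n): urge | make | apple | bathroom
Reversed (n..1): bathroom | apple | make | urge
Result = "bathroom apple make urge"


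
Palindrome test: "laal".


Word: "laal"
Reversed: "laal"
Forward == Backward? laal == laal
Palindrome = Yes


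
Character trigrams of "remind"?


Word: "remind" (length 6)
Number of trigrams = 6 - 3 + 1 = 4
  Position 0: "rem"
  Position 1: "emi"
  Position 2: "min"
  Position 3: "ind"
Trigrams = "rem", "emi", "min", "ind"


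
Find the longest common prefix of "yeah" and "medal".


Word 1: "yeah"
Word 2: "medal"
Comparing from start:
  Pos 0: 'y' != 'm' (stop)
LCP = "" (length 0)


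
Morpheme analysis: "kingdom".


Word: "kingdom"
Morphemes: king + -dom
Each morpheme carries meaning
= 2 morphemes


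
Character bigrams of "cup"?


Word: "cup" (length 3)
Number of bigrams = 3 - 2 + 1 = 2
  Position 0: "cu"
  Position 1: "up"
Bigrams = "cu", "up"


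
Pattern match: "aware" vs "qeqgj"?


Pattern of "aware": [0, 1, 0, 2, 3]
Pattern of "qeqgj": [0, 1, 0, 2, 3]
Patterns match
Same pattern = Yes


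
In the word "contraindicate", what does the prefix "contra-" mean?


Prefix: contra-
Example: contraindicate = contra- + indicate
Meaning = against


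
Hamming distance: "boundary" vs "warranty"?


Comparing character by character (same length = 8):
  Pos 0: 'b' vs 'w' !=
  Pos 1: 'o' vs 'a' !=
  Pos 2: 'u' vs 'r' !=
  Pos 3: 'n' vs 'r' !=
  Pos 4: 'd' vs 'a' !=
  Pos 5: 'a' vs 'n' !=
  Pos 6: 'r' vs 't' !=
  Pos 7: 'y' vs 'y' =
Hamming distance = 7


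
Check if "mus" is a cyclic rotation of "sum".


Word: "sum", Candidate: "mus"
Method: check if candidate is substring of word+word
"sumsum" contains "mus"? No
Is rotation = No


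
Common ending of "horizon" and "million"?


Word 1: "horizon"
Word 2: "million"
Comparing from end:
  Pos -1: 'n' == 'n'
  Pos -2: 'o' == 'o'
  Pos -3: 'z' != 'i' (stop)
LCS = "on" (length 2)


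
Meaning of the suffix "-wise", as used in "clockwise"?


Suffix: -wise
Example: clockwise (clock + -wise)
Meaning = in the manner of


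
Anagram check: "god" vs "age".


Word 1: "god" → sorted: dgo
Word 2: "age" → sorted: aeg
Same letters? dgo != aeg
Anagram = No


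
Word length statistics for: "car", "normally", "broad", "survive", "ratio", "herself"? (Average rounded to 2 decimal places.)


Lengths: "car"=3, "normally"=8, "broad"=5, "survive"=7, "ratio"=5, "herself"=7
Sum = 35, Count = 6
Average = 35/6 = 5.83
= avg=5.83, min=3, max=8


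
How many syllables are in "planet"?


Word: "planet"
Syllable breakdown: plan-et
Counting: 2 parts
= 2 syllables


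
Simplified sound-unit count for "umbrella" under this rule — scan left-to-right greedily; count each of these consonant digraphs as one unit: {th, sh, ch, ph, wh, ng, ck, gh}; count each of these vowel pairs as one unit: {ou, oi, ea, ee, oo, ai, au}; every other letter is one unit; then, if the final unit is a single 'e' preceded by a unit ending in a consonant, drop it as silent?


Word: "umbrella" (8 letters)
Left-to-right scan:
  1. 'u' (letter)
  2. 'm' (letter)
  3. 'b' (letter)
  4. 'r' (letter)
  5. 'e' (letter)
  6. 'l' (letter)
  7. 'l' (letter)
  8. 'a' (letter)
Units from scan: 8
Sound units = 8 units


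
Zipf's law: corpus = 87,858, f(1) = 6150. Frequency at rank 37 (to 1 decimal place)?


Zipf's law: f(r) = f(1) / r
f(1) = 6150
f(37) = 6150 / 37
= 166.2 occurrences


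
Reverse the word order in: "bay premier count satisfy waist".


Original: "bay premier count satisfy waist"
Words (1..n): bay | premier | count | satisfy | waist
Reversed (n..1): waist | satisfy | count | premier | bay
Result = "waist satisfy count premier bay"


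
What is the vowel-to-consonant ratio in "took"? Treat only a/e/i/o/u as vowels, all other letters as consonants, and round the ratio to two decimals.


Word: "took"
Vowels (a,e,i,o,u): 2
Consonants: 2
Ratio = 2/2
= 1.00


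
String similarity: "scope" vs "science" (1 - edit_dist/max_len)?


Word 1: "scope" (length 5)
Word 2: "science" (length 7)
One optimal edit sequence:
  1. keep 's'
  2. keep 'c'
  3. insert 'i'  (+1)
  4. insert 'e'  (+1)
  5. substitute 'o' -> 'n'  (+1)
  6. substitute 'p' -> 'c'  (+1)
  7. keep 'e'
Edit distance = 4
Max length = max(5, 7) = 7
Similarity = 1 - 4/7
= 0.4286


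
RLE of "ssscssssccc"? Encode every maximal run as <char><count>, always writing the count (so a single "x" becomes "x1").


String: "ssscssssccc"
Scanning for consecutive runs:
  's' x 3
  'c' x 1
  's' x 4
  'c' x 3
RLE = "s3c1s4c3"


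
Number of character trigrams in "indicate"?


Word: "indicate" (length 8)
Number of 3-grams = length - 3 + 1 = 8 - 3 + 1
= 6


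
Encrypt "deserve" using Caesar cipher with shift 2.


Word: "deserve"
Shift: 2
Each letter → (letter + shift) mod 26:
  'd' (3) + 2 = 5 → 'f'
  'e' (4) + 2 = 6 → 'g'
  's' (18) + 2 = 20 → 'u'
  'e' (4) + 2 = 6 → 'g'
  'r' (17) + 2 = 19 → 't'
  'v' (21) + 2 = 23 → 'x'
  'e' (4) + 2 = 6 → 'g'
Result = "fgugtxg"


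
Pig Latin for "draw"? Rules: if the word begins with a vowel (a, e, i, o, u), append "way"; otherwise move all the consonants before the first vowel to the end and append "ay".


Word: "draw"
Starts with consonant(s) → move to end, add 'ay'
Consonant cluster: "dr"
Pig Latin = "awdray"


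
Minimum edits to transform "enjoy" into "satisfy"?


Word 1: "enjoy" (length 5)
Word 2: "satisfy" (length 7)
One optimal edit sequence (insert/delete/substitute each cost 1):
  1. insert 's'  (+1)
  2. insert 'a'  (+1)
  3. substitute 'e' -> 't'  (+1)
  4. substitute 'n' -> 'i'  (+1)
  5. substitute 'j' -> 's'  (+1)
  6. substitute 'o' -> 'f'  (+1)
  7. keep 'y'
Total edit operations: 6
Edit distance = 6


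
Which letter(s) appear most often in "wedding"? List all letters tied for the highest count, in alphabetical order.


Word: "wedding"
Letter counts:
  'd': 2
  'e': 1
  'g': 1
  'i': 1
  'n': 1
  'w': 1
Maximum count = 2
Most frequent = 'd' (2 times each)


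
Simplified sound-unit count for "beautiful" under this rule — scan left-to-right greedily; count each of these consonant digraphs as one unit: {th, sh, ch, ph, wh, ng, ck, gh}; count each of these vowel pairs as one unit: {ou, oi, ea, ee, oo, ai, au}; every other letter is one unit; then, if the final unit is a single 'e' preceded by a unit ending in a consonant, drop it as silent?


Word: "beautiful" (9 letters)
Left-to-right scan:
  [1] 'b' (letter)
  [2] 'ea' (vowel-pair)
  [3] 'u' (letter)
  [4] 't' (letter)
  [5] 'i' (letter)
  [6] 'f' (letter)
  [7] 'u' (letter)
  [8] 'l' (letter)
Units from scan: 8
Sound units = 8 units


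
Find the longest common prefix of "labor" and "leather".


Word 1: "labor"
Word 2: "leather"
Comparing from start:
  Pos 0: 'l' == 'l'
  Pos 1: 'a' != 'e' (stop)
LCP = "l" (length 1)


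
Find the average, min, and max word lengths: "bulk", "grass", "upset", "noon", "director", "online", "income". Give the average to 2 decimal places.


Lengths: "bulk"=4, "grass"=5, "upset"=5, "noon"=4, "director"=8, "online"=6, "income"=6
Sum = 38, Count = 7
Average = 38/7 = 5.43
= avg=5.43, min=4, max=8


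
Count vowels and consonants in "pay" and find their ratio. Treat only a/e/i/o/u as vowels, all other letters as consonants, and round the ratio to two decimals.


Word: "pay"
Vowels (a,e,i,o,u): 1
Consonants: 2
Ratio = 1/2
= 0.50


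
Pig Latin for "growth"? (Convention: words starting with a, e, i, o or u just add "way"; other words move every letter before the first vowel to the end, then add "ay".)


Word: "growth"
Starts with consonant(s) → move to end, add 'ay'
Consonant cluster: "gr"
Pig Latin = "owthgray"


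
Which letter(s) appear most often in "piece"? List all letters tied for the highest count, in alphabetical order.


Word: "piece"
Letter counts:
  'c': 1
  'e': 2
  'i': 1
  'p': 1
Maximum count = 2
Most frequent = 'e' (2 times each)


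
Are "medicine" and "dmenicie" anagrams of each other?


Word 1: "medicine" → sorted: cdeeiimn
Word 2: "dmenicie" → sorted: cdeeiimn
Same letters? cdeeiimn == cdeeiimn
Anagram = Yes


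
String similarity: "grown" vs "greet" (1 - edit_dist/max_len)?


Word 1: "grown" (length 5)
Word 2: "greet" (length 5)
One optimal edit sequence:
  1. keep 'g'
  2. keep 'r'
  3. substitute 'o' -> 'e'  (+1)
  4. substitute 'w' -> 'e'  (+1)
  5. substitute 'n' -> 't'  (+1)
Edit distance = 3
Max length = max(5, 5) = 5
Similarity = 1 - 3/5
= 0.4000


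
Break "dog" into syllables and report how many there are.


Word: "dog"
Syllable breakdown: dog
Counting: 1 part
= 1 syllable


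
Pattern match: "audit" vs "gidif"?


Pattern of "audit": [0, 1, 2, 3, 4]
Pattern of "gidif": [0, 1, 2, 1, 3]
Patterns do not match
Same pattern = No


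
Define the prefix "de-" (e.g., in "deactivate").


Prefix: de-
Example: deactivate (de- + activate)
Meaning = remove / reverse


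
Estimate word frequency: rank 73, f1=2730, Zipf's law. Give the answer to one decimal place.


Zipf's law: f(r) = f(1) / r
f(1) = 2730
f(73) = 2730 / 73
= 37.4 occurrences


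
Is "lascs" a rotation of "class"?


Word: "class", Candidate: "lascs"
Method: check if candidate is substring of word+word
"classclass" contains "lascs"? No
Is rotation = No


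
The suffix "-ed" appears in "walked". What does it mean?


Suffix: -ed
Example: walked (walk + -ed)
Meaning = past tense


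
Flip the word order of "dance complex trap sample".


Original: "dance complex trap sample"
Words (1..n): dance | complex | trap | sample
Reversed (n..1): sample | trap | complex | dance
Result = "sample trap complex dance"
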